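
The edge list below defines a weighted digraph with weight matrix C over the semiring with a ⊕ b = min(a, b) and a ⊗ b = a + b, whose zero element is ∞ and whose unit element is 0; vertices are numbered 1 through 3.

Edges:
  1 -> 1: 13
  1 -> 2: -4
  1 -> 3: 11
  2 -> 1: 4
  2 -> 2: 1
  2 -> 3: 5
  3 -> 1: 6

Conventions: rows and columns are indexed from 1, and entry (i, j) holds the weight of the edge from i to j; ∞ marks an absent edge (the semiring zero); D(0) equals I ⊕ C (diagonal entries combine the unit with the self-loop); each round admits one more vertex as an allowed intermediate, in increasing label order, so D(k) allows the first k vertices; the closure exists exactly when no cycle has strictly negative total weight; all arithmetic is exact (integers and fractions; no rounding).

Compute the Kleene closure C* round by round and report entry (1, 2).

D(0):
  [0, -4, 11]
  [4, 0, 5]
  [6, ∞, 0]
D(1):
  [0, -4, 11]
  [4, 0, 5]
  [6, 2, 0]
D(2):
  [0, -4, 1]
  [4, 0, 5]
  [6, 2, 0]
D(3):
  [0, -4, 1]
  [4, 0, 5]
  [6, 2, 0]
Answer: C*[1][2] = -4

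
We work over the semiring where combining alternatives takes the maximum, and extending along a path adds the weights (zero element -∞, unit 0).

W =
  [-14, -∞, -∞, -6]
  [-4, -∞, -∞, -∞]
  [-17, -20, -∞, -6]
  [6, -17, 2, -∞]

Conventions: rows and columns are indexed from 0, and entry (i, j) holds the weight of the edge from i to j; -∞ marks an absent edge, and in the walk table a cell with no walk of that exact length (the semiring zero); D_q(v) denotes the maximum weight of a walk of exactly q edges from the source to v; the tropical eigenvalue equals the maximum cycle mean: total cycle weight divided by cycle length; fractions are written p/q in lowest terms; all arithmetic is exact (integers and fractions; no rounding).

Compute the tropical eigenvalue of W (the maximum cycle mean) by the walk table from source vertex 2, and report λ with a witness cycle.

q=0: [-∞, -∞, 0, -∞]
q=1: [-17, -20, -∞, -6]
q=2: [0, -23, -4, -23]
q=3: [-14, -24, -21, -6]
q=4: [0, -23, -4, -20]
Optimal cycle mean attained by: cycle 0->3->0, total (-6) + 6, length 2.
Answer: λ = 0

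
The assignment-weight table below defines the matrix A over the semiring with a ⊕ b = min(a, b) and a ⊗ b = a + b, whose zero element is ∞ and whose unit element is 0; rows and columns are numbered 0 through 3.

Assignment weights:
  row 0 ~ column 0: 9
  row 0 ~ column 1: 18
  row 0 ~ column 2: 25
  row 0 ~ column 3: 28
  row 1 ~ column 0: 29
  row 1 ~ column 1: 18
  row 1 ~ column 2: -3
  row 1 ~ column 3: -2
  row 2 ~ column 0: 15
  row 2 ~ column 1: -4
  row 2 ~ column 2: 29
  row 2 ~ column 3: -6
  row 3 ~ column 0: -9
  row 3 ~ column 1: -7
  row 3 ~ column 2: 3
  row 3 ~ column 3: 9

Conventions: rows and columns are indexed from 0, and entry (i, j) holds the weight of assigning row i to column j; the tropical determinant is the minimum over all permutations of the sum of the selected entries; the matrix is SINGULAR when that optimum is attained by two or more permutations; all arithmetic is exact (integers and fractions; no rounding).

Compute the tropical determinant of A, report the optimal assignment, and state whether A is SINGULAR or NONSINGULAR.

σ = (0, 1, 2, 3): 9 + 18 + 29 + 9 = 65
σ = (0, 1, 3, 2): 9 + 18 + (-6) + 3 = 24
σ = (0, 2, 1, 3): 9 + (-3) + (-4) + 9 = 11
σ = (0, 2, 3, 1): 9 + (-3) + (-6) + (-7) = -7
σ = (0, 3, 1, 2): 9 + (-2) + (-4) + 3 = 6
σ = (0, 3, 2, 1): 9 + (-2) + 29 + (-7) = 29
σ = (1, 0, 2, 3): 18 + 29 + 29 + 9 = 85
σ = (1, 0, 3, 2): 18 + 29 + (-6) + 3 = 44
σ = (1, 2, 0, 3): 18 + (-3) + 15 + 9 = 39
σ = (1, 2, 3, 0): 18 + (-3) + (-6) + (-9) = 0
σ = (1, 3, 0, 2): 18 + (-2) + 15 + 3 = 34
σ = (1, 3, 2, 0): 18 + (-2) + 29 + (-9) = 36
σ = (2, 0, 1, 3): 25 + 29 + (-4) + 9 = 59
σ = (2, 0, 3, 1): 25 + 29 + (-6) + (-7) = 41
σ = (2, 1, 0, 3): 25 + 18 + 15 + 9 = 67
σ = (2, 1, 3, 0): 25 + 18 + (-6) + (-9) = 28
σ = (2, 3, 0, 1): 25 + (-2) + 15 + (-7) = 31
σ = (2, 3, 1, 0): 25 + (-2) + (-4) + (-9) = 10
σ = (3, 0, 1, 2): 28 + 29 + (-4) + 3 = 56
σ = (3, 0, 2, 1): 28 + 29 + 29 + (-7) = 79
σ = (3, 1, 0, 2): 28 + 18 + 15 + 3 = 64
σ = (3, 1, 2, 0): 28 + 18 + 29 + (-9) = 66
σ = (3, 2, 0, 1): 28 + (-3) + 15 + (-7) = 33
σ = (3, 2, 1, 0): 28 + (-3) + (-4) + (-9) = 12
Optimal value attained by: σ = (0, 2, 3, 1).
Answer: det⊕(A) = -7; verdict: NONSINGULAR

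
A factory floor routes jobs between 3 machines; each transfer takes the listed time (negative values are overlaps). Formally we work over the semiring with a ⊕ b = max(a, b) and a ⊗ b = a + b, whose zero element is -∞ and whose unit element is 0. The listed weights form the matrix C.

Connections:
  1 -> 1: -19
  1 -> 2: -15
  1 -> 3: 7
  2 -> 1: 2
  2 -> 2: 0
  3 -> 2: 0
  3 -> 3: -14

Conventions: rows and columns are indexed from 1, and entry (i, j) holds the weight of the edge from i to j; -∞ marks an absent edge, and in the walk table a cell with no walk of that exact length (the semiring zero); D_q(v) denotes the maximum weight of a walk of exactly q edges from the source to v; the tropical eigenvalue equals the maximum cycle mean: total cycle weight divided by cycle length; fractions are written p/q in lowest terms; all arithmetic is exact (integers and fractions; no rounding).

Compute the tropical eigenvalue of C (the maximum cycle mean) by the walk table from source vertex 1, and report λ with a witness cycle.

q=0: [0, -∞, -∞]
q=1: [-19, -15, 7]
q=2: [-13, 7, -7]
q=3: [9, 7, -6]
Optimal cycle mean attained by: cycle 1->3->2->1, total 7 + 0 + 2, length 3.
Answer: λ = 3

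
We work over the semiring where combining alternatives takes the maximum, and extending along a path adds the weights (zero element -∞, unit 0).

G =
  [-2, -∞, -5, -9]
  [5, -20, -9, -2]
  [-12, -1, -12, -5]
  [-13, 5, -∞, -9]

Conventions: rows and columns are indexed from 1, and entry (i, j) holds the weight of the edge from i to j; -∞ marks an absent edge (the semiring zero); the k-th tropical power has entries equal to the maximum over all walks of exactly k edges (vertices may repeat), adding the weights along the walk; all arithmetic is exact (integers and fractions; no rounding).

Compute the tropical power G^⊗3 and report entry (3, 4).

G^⊗2:
  [-4, -4, -7, -10]
  [3, 3, 0, -4]
  [4, 0, -10, -3]
  [10, -4, -4, 3]
G^⊗3:
  [1, -5, -9, -6]
  [8, 1, -2, 1]
  [5, 2, -1, -2]
  [8, 8, 5, 1]
Key observation: the optimum is the walk 3->4->2->4, with weight (-5) + 5 + (-2) = -2.
Optimal value attained by: walk 3->4->2->4.
Answer: (G^⊗3)[3][4] = -2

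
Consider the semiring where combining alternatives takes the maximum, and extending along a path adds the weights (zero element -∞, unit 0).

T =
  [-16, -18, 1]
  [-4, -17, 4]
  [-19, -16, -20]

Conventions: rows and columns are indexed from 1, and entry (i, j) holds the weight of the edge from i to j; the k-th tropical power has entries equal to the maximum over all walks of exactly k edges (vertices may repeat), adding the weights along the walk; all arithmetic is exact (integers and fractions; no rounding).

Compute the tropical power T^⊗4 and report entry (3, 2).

T^⊗2:
  [-18, -15, -14]
  [-15, -12, -3]
  [-20, -33, -12]
T^⊗3:
  [-19, -30, -11]
  [-16, -19, -8]
  [-31, -28, -19]
T^⊗4:
  [-30, -27, -18]
  [-23, -24, -15]
  [-32, -35, -24]
Key observation: the optimum is the walk 3->2->1->3->2, with weight (-16) + (-4) + 1 + (-16) = -35.
Optimal value attained by: walk 3->2->1->3->2.
Answer: (T^⊗4)[3][2] = -35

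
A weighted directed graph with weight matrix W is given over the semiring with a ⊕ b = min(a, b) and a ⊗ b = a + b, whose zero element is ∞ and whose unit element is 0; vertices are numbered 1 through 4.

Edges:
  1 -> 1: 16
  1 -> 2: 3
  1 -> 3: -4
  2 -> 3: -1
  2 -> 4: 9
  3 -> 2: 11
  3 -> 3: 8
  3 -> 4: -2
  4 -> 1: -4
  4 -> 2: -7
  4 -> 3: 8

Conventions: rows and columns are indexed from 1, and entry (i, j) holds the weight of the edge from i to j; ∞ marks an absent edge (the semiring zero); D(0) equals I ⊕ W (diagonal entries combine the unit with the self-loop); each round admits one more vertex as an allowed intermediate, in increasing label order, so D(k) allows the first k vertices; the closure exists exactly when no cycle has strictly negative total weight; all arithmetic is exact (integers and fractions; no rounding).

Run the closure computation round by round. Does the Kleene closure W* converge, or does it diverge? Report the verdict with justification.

D(0):
  [0, 3, -4, ∞]
  [∞, 0, -1, 9]
  [∞, 11, 0, -2]
  [-4, -7, 8, 0]
D(1):
  [0, 3, -4, ∞]
  [∞, 0, -1, 9]
  [∞, 11, 0, -2]
  [-4, -7, -8, 0]
D(2):
  [0, 3, -4, 12]
  [∞, 0, -1, 9]
  [∞, 11, 0, -2]
  [-4, -7, -8, 0]
Detection: at round 3, diagonal entry (4, 4) turns strictly negative.
Key observation: the cycle 4->1->2->3->4 has total weight (-4) + 3 + (-1) + (-2), which is strictly negative.
Answer: DIVERGES — negative cycle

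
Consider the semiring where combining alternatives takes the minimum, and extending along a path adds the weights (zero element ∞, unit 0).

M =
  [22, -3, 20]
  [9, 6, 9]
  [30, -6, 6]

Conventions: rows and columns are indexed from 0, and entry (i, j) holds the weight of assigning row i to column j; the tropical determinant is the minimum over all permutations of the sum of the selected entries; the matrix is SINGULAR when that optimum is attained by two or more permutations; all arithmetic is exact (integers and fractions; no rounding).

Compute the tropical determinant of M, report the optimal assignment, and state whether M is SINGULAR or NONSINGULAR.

σ = (0, 1, 2): 22 + 6 + 6 = 34
σ = (0, 2, 1): 22 + 9 + (-6) = 25
σ = (1, 0, 2): (-3) + 9 + 6 = 12
σ = (1, 2, 0): (-3) + 9 + 30 = 36
σ = (2, 0, 1): 20 + 9 + (-6) = 23
σ = (2, 1, 0): 20 + 6 + 30 = 56
Optimal value attained by: σ = (1, 0, 2).
Answer: det⊕(M) = 12; verdict: NONSINGULAR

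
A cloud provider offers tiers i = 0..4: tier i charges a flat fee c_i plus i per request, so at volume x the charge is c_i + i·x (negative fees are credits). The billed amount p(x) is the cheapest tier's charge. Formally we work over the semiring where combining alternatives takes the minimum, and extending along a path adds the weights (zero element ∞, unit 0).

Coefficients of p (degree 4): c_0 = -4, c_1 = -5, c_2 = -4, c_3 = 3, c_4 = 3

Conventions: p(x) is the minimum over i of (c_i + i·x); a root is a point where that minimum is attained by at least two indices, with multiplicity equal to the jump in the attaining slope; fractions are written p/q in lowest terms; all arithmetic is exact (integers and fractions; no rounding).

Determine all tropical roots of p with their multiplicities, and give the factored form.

hull edge (i=0, c=-4) to (i=1, c=-5): slope -1, span 1
hull edge (i=1, c=-5) to (i=2, c=-4): slope 1, span 1
hull edge (i=2, c=-4) to (i=4, c=3): slope 7/2, span 2
Factored form: p(x) = 3 ⊗ (x ⊕ (-7/2)) ⊗ (x ⊕ (-7/2)) ⊗ (x ⊕ (-1)) ⊗ (x ⊕ 1)
Answer: roots = -7/2 (mult 2), -1 (mult 1), 1 (mult 1)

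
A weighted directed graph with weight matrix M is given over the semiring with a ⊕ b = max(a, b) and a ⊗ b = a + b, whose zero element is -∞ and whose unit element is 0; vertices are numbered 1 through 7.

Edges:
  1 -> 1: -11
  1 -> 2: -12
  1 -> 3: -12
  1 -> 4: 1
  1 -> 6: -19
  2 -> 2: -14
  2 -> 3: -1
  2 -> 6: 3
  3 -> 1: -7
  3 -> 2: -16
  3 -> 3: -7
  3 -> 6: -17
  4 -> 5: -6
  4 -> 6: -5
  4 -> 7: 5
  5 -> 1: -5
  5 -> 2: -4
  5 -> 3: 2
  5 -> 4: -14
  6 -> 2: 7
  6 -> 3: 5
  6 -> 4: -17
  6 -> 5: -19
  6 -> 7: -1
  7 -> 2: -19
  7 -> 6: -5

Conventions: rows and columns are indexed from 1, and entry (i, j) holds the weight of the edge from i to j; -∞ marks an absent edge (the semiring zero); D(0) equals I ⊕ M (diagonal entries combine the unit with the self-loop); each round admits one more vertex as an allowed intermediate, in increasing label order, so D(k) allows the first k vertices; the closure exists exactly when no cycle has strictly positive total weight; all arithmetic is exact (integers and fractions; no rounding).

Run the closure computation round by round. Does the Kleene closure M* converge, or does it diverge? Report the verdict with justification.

D(0):
  [0, -12, -12, 1, -∞, -19, -∞]
  [-∞, 0, -1, -∞, -∞, 3, -∞]
  [-7, -16, 0, -∞, -∞, -17, -∞]
  [-∞, -∞, -∞, 0, -6, -5, 5]
  [-5, -4, 2, -14, 0, -∞, -∞]
  [-∞, 7, 5, -17, -19, 0, -1]
  [-∞, -19, -∞, -∞, -∞, -5, 0]
D(1):
  [0, -12, -12, 1, -∞, -19, -∞]
  [-∞, 0, -1, -∞, -∞, 3, -∞]
  [-7, -16, 0, -6, -∞, -17, -∞]
  [-∞, -∞, -∞, 0, -6, -5, 5]
  [-5, -4, 2, -4, 0, -24, -∞]
  [-∞, 7, 5, -17, -19, 0, -1]
  [-∞, -19, -∞, -∞, -∞, -5, 0]
Detection: at round 2, diagonal entry (6, 6) turns strictly positive.
Key observation: the cycle 6->2->6 has total weight 7 + 3, which is strictly positive.
Answer: DIVERGES — positive cycle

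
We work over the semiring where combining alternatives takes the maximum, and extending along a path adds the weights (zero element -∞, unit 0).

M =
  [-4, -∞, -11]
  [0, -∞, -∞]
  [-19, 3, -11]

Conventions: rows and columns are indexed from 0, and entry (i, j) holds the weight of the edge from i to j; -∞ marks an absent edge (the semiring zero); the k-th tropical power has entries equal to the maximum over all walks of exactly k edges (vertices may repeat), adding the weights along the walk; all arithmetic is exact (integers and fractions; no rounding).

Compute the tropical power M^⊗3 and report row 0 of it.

M^⊗2:
  [-8, -8, -15]
  [-4, -∞, -11]
  [3, -8, -22]
M^⊗3:
  [-8, -12, -19]
  [-8, -8, -15]
  [-1, -19, -8]
Answer: row 0 of M^⊗3 = [-8, -12, -19]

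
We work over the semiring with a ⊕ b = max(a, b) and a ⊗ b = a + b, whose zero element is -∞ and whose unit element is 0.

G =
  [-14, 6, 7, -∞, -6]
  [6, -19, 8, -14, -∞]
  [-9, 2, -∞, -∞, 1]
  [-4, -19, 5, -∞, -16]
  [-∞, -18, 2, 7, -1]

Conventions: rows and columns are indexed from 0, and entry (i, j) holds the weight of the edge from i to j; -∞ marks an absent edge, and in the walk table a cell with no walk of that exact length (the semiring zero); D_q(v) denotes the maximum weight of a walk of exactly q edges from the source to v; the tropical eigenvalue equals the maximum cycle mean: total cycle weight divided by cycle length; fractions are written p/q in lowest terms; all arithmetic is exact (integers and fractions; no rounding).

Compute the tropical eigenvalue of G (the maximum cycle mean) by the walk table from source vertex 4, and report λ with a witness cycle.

q=0: [-∞, -∞, -∞, -∞, 0]
q=1: [-∞, -18, 2, 7, -1]
q=2: [3, 4, 12, 6, 3]
q=3: [10, 14, 12, 10, 13]
q=4: [20, 16, 22, 20, 13]
q=5: [22, 26, 27, 20, 23]
Optimal cycle mean attained by: cycle 0->1->0, total 6 + 6, length 2.
Answer: λ = 6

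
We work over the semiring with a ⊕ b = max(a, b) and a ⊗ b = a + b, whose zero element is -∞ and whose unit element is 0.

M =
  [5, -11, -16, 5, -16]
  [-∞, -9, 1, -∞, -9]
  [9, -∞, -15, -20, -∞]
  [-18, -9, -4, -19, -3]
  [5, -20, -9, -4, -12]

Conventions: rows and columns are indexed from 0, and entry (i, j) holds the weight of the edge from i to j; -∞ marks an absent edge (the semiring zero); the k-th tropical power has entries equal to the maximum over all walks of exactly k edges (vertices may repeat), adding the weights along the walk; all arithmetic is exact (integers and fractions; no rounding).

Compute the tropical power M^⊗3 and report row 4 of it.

M^⊗2:
  [10, -4, 1, 10, 2]
  [10, -18, -8, -13, -18]
  [14, -2, -7, 14, -7]
  [5, -18, -8, -7, -15]
  [10, -6, -8, 10, -7]
M^⊗3:
  [15, 1, 6, 15, 7]
  [15, -1, -6, 15, -6]
  [19, 5, 10, 19, 11]
  [10, -6, -11, 10, -10]
  [15, 1, 6, 15, 7]
Answer: row 4 of M^⊗3 = [15, 1, 6, 15, 7]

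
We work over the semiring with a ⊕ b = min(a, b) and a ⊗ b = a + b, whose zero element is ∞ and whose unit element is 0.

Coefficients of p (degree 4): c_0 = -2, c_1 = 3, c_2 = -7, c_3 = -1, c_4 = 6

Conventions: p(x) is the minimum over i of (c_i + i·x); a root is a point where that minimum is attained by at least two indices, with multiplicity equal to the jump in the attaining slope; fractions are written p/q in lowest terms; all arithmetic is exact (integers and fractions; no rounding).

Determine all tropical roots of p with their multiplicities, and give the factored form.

hull edge (i=0, c=-2) to (i=2, c=-7): slope -5/2, span 2
hull edge (i=2, c=-7) to (i=3, c=-1): slope 6, span 1
hull edge (i=3, c=-1) to (i=4, c=6): slope 7, span 1
Factored form: p(x) = 6 ⊗ (x ⊕ (-7)) ⊗ (x ⊕ (-6)) ⊗ (x ⊕ 5/2) ⊗ (x ⊕ 5/2)
Answer: roots = -7 (mult 1), -6 (mult 1), 5/2 (mult 2)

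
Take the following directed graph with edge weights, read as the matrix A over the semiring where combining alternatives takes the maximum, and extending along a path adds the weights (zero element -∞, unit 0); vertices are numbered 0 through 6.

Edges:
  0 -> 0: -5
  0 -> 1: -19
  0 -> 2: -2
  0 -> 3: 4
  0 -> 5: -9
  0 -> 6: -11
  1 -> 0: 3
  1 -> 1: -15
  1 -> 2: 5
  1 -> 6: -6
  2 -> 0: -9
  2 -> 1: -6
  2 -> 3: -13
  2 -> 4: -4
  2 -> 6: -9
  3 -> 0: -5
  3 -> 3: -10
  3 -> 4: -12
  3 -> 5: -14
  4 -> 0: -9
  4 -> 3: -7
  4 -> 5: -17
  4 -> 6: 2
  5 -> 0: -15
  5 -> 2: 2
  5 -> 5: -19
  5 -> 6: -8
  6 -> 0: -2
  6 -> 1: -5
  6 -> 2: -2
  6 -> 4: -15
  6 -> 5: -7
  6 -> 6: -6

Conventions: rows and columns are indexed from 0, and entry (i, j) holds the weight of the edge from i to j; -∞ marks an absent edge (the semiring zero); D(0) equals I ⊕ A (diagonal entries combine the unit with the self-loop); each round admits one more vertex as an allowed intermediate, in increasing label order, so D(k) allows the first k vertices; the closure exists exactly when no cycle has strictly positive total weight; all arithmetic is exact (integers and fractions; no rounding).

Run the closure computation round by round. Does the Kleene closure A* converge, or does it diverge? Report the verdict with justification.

D(0):
  [0, -19, -2, 4, -∞, -9, -11]
  [3, 0, 5, -∞, -∞, -∞, -6]
  [-9, -6, 0, -13, -4, -∞, -9]
  [-5, -∞, -∞, 0, -12, -14, -∞]
  [-9, -∞, -∞, -7, 0, -17, 2]
  [-15, -∞, 2, -∞, -∞, 0, -8]
  [-2, -5, -2, -∞, -15, -7, 0]
D(1):
  [0, -19, -2, 4, -∞, -9, -11]
  [3, 0, 5, 7, -∞, -6, -6]
  [-9, -6, 0, -5, -4, -18, -9]
  [-5, -24, -7, 0, -12, -14, -16]
  [-9, -28, -11, -5, 0, -17, 2]
  [-15, -34, 2, -11, -∞, 0, -8]
  [-2, -5, -2, 2, -15, -7, 0]
D(2):
  [0, -19, -2, 4, -∞, -9, -11]
  [3, 0, 5, 7, -∞, -6, -6]
  [-3, -6, 0, 1, -4, -12, -9]
  [-5, -24, -7, 0, -12, -14, -16]
  [-9, -28, -11, -5, 0, -17, 2]
  [-15, -34, 2, -11, -∞, 0, -8]
  [-2, -5, 0, 2, -15, -7, 0]
D(3):
  [0, -8, -2, 4, -6, -9, -11]
  [3, 0, 5, 7, 1, -6, -4]
  [-3, -6, 0, 1, -4, -12, -9]
  [-5, -13, -7, 0, -11, -14, -16]
  [-9, -17, -11, -5, 0, -17, 2]
  [-1, -4, 2, 3, -2, 0, -7]
  [-2, -5, 0, 2, -4, -7, 0]
D(4):
  [0, -8, -2, 4, -6, -9, -11]
  [3, 0, 5, 7, 1, -6, -4]
  [-3, -6, 0, 1, -4, -12, -9]
  [-5, -13, -7, 0, -11, -14, -16]
  [-9, -17, -11, -5, 0, -17, 2]
  [-1, -4, 2, 3, -2, 0, -7]
  [-2, -5, 0, 2, -4, -7, 0]
D(5):
  [0, -8, -2, 4, -6, -9, -4]
  [3, 0, 5, 7, 1, -6, 3]
  [-3, -6, 0, 1, -4, -12, -2]
  [-5, -13, -7, 0, -11, -14, -9]
  [-9, -17, -11, -5, 0, -17, 2]
  [-1, -4, 2, 3, -2, 0, 0]
  [-2, -5, 0, 2, -4, -7, 0]
D(6):
  [0, -8, -2, 4, -6, -9, -4]
  [3, 0, 5, 7, 1, -6, 3]
  [-3, -6, 0, 1, -4, -12, -2]
  [-5, -13, -7, 0, -11, -14, -9]
  [-9, -17, -11, -5, 0, -17, 2]
  [-1, -4, 2, 3, -2, 0, 0]
  [-2, -5, 0, 2, -4, -7, 0]
D(7):
  [0, -8, -2, 4, -6, -9, -4]
  [3, 0, 5, 7, 1, -4, 3]
  [-3, -6, 0, 1, -4, -9, -2]
  [-5, -13, -7, 0, -11, -14, -9]
  [0, -3, 2, 4, 0, -5, 2]
  [-1, -4, 2, 3, -2, 0, 0]
  [-2, -5, 0, 2, -4, -7, 0]
Key observation: every diagonal entry stays at the unit through all rounds, so no improving cycle exists.
Answer: CONVERGES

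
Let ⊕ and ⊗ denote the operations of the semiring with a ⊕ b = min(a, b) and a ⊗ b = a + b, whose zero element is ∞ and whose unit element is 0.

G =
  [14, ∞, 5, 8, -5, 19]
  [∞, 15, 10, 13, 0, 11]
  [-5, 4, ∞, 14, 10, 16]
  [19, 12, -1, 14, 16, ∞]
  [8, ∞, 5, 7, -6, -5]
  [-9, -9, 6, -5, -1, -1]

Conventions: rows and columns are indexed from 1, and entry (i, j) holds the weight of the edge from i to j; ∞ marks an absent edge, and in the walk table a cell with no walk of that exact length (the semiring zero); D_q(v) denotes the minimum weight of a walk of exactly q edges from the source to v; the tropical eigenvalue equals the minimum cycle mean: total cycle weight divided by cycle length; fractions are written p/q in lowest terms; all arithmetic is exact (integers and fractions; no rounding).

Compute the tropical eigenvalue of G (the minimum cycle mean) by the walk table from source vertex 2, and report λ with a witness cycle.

q=0: [∞, 0, ∞, ∞, ∞, ∞]
q=1: [∞, 15, 10, 13, 0, 11]
q=2: [2, 2, 5, 6, -6, -5]
q=3: [-14, -14, -1, -10, -12, -11]
q=4: [-20, -20, -11, -16, -19, -17]
q=5: [-26, -26, -17, -22, -25, -24]
q=6: [-33, -33, -23, -29, -31, -30]
Optimal cycle mean attained by: cycle 1->5->6->1, total (-5) + (-5) + (-9), length 3.
Answer: λ = -19/3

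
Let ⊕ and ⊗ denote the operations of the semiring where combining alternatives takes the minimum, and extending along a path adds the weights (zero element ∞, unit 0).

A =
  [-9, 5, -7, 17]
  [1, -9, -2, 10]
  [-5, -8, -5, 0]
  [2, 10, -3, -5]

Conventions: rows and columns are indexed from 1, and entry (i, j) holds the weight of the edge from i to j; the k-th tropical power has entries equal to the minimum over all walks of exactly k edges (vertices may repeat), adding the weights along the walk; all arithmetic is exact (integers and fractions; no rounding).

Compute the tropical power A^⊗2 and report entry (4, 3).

A^⊗2:
  [-18, -15, -16, -7]
  [-8, -18, -11, -2]
  [-14, -17, -12, -5]
  [-8, -11, -8, -10]
Key observation: the optimum is the walk 4->3->3, with weight (-3) + (-5) = -8.
Optimal value attained by: walk 4->3->3.
Answer: (A^⊗2)[4][3] = -8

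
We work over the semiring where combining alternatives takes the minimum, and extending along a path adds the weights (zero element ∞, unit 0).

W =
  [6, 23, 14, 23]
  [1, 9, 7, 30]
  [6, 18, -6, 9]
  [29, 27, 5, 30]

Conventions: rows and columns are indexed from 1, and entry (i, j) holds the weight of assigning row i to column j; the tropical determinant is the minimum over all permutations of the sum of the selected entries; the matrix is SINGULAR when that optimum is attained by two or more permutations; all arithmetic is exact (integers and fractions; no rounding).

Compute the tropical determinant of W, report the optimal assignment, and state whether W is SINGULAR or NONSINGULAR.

σ = (1, 2, 3, 4): 6 + 9 + (-6) + 30 = 39
σ = (1, 2, 4, 3): 6 + 9 + 9 + 5 = 29
σ = (1, 3, 2, 4): 6 + 7 + 18 + 30 = 61
σ = (1, 3, 4, 2): 6 + 7 + 9 + 27 = 49
σ = (1, 4, 2, 3): 6 + 30 + 18 + 5 = 59
σ = (1, 4, 3, 2): 6 + 30 + (-6) + 27 = 57
σ = (2, 1, 3, 4): 23 + 1 + (-6) + 30 = 48
σ = (2, 1, 4, 3): 23 + 1 + 9 + 5 = 38
σ = (2, 3, 1, 4): 23 + 7 + 6 + 30 = 66
σ = (2, 3, 4, 1): 23 + 7 + 9 + 29 = 68
σ = (2, 4, 1, 3): 23 + 30 + 6 + 5 = 64
σ = (2, 4, 3, 1): 23 + 30 + (-6) + 29 = 76
σ = (3, 1, 2, 4): 14 + 1 + 18 + 30 = 63
σ = (3, 1, 4, 2): 14 + 1 + 9 + 27 = 51
σ = (3, 2, 1, 4): 14 + 9 + 6 + 30 = 59
σ = (3, 2, 4, 1): 14 + 9 + 9 + 29 = 61
σ = (3, 4, 1, 2): 14 + 30 + 6 + 27 = 77
σ = (3, 4, 2, 1): 14 + 30 + 18 + 29 = 91
σ = (4, 1, 2, 3): 23 + 1 + 18 + 5 = 47
σ = (4, 1, 3, 2): 23 + 1 + (-6) + 27 = 45
σ = (4, 2, 1, 3): 23 + 9 + 6 + 5 = 43
σ = (4, 2, 3, 1): 23 + 9 + (-6) + 29 = 55
σ = (4, 3, 1, 2): 23 + 7 + 6 + 27 = 63
σ = (4, 3, 2, 1): 23 + 7 + 18 + 29 = 77
Optimal value attained by: σ = (1, 2, 4, 3).
Answer: det⊕(W) = 29; verdict: NONSINGULAR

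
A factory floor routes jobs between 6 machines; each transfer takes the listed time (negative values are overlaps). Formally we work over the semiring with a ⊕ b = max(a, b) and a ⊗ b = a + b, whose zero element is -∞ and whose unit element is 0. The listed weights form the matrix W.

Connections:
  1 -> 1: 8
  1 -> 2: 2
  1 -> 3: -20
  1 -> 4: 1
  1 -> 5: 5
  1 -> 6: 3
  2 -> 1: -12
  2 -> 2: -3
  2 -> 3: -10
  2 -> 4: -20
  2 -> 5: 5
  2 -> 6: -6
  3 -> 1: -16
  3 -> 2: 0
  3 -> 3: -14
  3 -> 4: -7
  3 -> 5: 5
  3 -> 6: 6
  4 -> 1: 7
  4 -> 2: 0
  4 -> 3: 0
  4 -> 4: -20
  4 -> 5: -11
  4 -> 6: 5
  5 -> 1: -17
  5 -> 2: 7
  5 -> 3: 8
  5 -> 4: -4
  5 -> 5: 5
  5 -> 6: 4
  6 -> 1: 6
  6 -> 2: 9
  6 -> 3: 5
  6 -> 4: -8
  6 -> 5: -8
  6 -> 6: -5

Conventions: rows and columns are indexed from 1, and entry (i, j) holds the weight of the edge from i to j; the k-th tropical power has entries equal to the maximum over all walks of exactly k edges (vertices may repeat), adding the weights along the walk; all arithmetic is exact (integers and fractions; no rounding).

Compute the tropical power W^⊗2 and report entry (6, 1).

W^⊗2:
  [16, 12, 13, 9, 13, 11]
  [0, 12, 13, 1, 10, 9]
  [12, 15, 13, 1, 10, 9]
  [15, 14, 10, 8, 12, 10]
  [10, 13, 13, 1, 13, 14]
  [14, 8, 0, 7, 14, 11]
Key observation: the optimum is the walk 6->1->1, with weight 6 + 8 = 14.
Optimal value attained by: walk 6->1->1.
Answer: (W^⊗2)[6][1] = 14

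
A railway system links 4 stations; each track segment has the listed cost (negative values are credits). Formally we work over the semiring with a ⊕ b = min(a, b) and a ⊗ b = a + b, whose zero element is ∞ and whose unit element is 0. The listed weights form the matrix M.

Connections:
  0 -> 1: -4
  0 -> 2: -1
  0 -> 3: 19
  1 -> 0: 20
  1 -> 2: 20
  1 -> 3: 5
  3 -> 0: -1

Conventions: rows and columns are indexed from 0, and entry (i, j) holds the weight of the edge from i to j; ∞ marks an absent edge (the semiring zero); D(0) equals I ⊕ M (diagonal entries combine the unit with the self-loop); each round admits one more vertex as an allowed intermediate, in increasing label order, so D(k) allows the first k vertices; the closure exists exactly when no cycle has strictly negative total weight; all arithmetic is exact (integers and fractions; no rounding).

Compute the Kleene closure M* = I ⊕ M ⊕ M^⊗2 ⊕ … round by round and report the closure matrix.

D(0):
  [0, -4, -1, 19]
  [20, 0, 20, 5]
  [∞, ∞, 0, ∞]
  [-1, ∞, ∞, 0]
D(1):
  [0, -4, -1, 19]
  [20, 0, 19, 5]
  [∞, ∞, 0, ∞]
  [-1, -5, -2, 0]
D(2):
  [0, -4, -1, 1]
  [20, 0, 19, 5]
  [∞, ∞, 0, ∞]
  [-1, -5, -2, 0]
D(3):
  [0, -4, -1, 1]
  [20, 0, 19, 5]
  [∞, ∞, 0, ∞]
  [-1, -5, -2, 0]
D(4):
  [0, -4, -1, 1]
  [4, 0, 3, 5]
  [∞, ∞, 0, ∞]
  [-1, -5, -2, 0]
Answer: M* = [[0, -4, -1, 1], [4, 0, 3, 5], [∞, ∞, 0, ∞], [-1, -5, -2, 0]]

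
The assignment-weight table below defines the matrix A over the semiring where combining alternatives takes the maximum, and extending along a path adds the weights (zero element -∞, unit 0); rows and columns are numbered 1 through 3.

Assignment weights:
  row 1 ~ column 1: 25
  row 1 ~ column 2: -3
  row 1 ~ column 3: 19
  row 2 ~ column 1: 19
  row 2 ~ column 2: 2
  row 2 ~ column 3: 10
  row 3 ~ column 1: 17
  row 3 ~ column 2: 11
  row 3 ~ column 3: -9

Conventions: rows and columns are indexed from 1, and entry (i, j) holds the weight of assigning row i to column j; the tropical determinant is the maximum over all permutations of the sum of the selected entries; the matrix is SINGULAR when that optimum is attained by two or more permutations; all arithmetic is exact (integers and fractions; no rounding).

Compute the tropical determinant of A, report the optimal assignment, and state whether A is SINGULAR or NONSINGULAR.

σ = (1, 2, 3): 25 + 2 + (-9) = 18
σ = (1, 3, 2): 25 + 10 + 11 = 46
σ = (2, 1, 3): (-3) + 19 + (-9) = 7
σ = (2, 3, 1): (-3) + 10 + 17 = 24
σ = (3, 1, 2): 19 + 19 + 11 = 49
σ = (3, 2, 1): 19 + 2 + 17 = 38
Optimal value attained by: σ = (3, 1, 2).
Answer: det⊕(A) = 49; verdict: NONSINGULAR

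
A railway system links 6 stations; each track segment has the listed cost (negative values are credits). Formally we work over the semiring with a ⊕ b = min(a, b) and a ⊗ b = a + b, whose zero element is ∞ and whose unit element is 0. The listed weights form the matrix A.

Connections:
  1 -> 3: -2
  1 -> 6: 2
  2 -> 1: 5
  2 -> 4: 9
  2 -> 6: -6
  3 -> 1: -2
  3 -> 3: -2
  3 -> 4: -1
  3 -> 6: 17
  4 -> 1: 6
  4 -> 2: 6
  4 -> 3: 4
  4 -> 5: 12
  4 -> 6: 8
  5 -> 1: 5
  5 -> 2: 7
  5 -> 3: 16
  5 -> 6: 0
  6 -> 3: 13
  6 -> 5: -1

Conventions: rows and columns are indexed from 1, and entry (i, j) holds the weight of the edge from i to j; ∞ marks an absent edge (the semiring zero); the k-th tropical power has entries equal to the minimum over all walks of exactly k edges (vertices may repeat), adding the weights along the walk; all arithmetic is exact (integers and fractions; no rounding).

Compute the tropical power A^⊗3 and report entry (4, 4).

A^⊗2:
  [-4, ∞, -4, -3, 1, 15]
  [15, 15, 3, ∞, -7, 7]
  [-4, 5, -4, -3, 11, 0]
  [2, 19, 2, 3, 7, 0]
  [12, ∞, 3, 15, -1, 1]
  [4, 6, 11, 12, ∞, -1]
A^⊗3:
  [-6, 3, -6, -5, 9, -2]
  [-2, 0, 1, 2, 6, -7]
  [-6, 3, -6, -5, -1, -2]
  [0, 9, 0, 1, -1, 4]
  [1, 6, 1, 2, 0, -1]
  [9, 18, 2, 10, -2, 0]
Key observation: the optimum is the walk 4->3->3->4, with weight 4 + (-2) + (-1) = 1.
Optimal value attained by: walk 4->3->3->4.
Answer: (A^⊗3)[4][4] = 1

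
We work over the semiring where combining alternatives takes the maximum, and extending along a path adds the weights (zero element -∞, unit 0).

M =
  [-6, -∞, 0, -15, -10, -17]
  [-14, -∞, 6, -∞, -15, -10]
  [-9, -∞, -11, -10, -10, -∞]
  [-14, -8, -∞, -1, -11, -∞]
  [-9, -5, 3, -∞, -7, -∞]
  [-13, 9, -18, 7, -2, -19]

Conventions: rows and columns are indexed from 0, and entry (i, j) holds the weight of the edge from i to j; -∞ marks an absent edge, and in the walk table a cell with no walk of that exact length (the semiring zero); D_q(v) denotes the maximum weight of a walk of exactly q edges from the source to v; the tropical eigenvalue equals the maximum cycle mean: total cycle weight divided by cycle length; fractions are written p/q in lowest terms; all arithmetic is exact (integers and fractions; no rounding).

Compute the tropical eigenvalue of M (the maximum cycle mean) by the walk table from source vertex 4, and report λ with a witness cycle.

q=0: [-∞, -∞, -∞, -∞, 0, -∞]
q=1: [-9, -5, 3, -∞, -7, -∞]
q=2: [-6, -12, 1, -7, -7, -15]
q=3: [-8, -6, -4, -8, -9, -22]
q=4: [-13, -13, 0, -9, -14, -16]
q=5: [-9, -7, -7, -9, -10, -23]
q=6: [-15, -14, -1, -10, -17, -17]
Optimal cycle mean attained by: cycle 1->5->1, total (-10) + 9, length 2.
Answer: λ = -1/2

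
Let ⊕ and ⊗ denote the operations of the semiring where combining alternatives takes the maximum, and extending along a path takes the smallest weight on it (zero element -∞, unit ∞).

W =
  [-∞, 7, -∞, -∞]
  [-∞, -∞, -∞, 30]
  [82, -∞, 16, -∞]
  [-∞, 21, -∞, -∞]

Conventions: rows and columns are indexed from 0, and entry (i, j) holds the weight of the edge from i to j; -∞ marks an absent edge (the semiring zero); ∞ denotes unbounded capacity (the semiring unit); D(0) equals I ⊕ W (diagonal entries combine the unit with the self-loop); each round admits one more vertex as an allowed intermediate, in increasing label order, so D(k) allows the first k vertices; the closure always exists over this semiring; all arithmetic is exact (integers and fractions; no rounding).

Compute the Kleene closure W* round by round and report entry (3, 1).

D(0):
  [∞, 7, -∞, -∞]
  [-∞, ∞, -∞, 30]
  [82, -∞, ∞, -∞]
  [-∞, 21, -∞, ∞]
D(1):
  [∞, 7, -∞, -∞]
  [-∞, ∞, -∞, 30]
  [82, 7, ∞, -∞]
  [-∞, 21, -∞, ∞]
D(2):
  [∞, 7, -∞, 7]
  [-∞, ∞, -∞, 30]
  [82, 7, ∞, 7]
  [-∞, 21, -∞, ∞]
D(3):
  [∞, 7, -∞, 7]
  [-∞, ∞, -∞, 30]
  [82, 7, ∞, 7]
  [-∞, 21, -∞, ∞]
D(4):
  [∞, 7, -∞, 7]
  [-∞, ∞, -∞, 30]
  [82, 7, ∞, 7]
  [-∞, 21, -∞, ∞]
Answer: W*[3][1] = 21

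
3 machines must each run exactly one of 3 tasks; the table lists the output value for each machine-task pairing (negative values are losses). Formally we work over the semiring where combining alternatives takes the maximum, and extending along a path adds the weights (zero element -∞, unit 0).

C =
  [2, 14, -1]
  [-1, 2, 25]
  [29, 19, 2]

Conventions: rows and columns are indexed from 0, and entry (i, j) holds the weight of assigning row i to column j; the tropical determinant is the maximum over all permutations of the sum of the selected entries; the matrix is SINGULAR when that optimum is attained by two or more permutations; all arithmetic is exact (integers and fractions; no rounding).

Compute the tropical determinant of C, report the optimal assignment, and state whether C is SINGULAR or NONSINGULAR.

σ = (0, 1, 2): 2 + 2 + 2 = 6
σ = (0, 2, 1): 2 + 25 + 19 = 46
σ = (1, 0, 2): 14 + (-1) + 2 = 15
σ = (1, 2, 0): 14 + 25 + 29 = 68
σ = (2, 0, 1): (-1) + (-1) + 19 = 17
σ = (2, 1, 0): (-1) + 2 + 29 = 30
Optimal value attained by: σ = (1, 2, 0).
Answer: det⊕(C) = 68; verdict: NONSINGULAR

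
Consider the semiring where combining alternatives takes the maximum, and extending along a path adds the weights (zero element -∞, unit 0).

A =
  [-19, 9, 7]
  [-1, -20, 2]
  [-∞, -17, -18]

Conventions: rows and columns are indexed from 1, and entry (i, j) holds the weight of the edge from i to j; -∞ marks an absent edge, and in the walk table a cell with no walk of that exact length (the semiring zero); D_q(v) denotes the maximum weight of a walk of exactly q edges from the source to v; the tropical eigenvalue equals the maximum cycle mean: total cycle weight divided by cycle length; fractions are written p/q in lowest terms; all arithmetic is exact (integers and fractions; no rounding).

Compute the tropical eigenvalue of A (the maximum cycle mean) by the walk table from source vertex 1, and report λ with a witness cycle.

q=0: [0, -∞, -∞]
q=1: [-19, 9, 7]
q=2: [8, -10, 11]
q=3: [-11, 17, 15]
Optimal cycle mean attained by: cycle 1->2->1, total 9 + (-1), length 2.
Answer: λ = 4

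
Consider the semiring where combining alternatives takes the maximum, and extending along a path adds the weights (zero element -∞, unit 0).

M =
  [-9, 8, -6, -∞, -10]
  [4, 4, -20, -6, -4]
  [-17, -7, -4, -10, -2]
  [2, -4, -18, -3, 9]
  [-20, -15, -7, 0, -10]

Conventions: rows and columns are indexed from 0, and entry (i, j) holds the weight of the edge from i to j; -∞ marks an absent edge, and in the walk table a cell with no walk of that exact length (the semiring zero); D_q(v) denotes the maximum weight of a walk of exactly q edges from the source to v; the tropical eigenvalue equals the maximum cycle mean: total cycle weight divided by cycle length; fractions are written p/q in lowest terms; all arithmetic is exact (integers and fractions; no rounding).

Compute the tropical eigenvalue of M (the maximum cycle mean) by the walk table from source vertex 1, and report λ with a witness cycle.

q=0: [-∞, 0, -∞, -∞, -∞]
q=1: [4, 4, -20, -6, -4]
q=2: [8, 12, -2, -2, 3]
q=3: [16, 16, 2, 6, 8]
q=4: [20, 24, 10, 10, 15]
q=5: [28, 28, 14, 18, 20]
Optimal cycle mean attained by: cycle 0->1->0, total 8 + 4, length 2.
Answer: λ = 6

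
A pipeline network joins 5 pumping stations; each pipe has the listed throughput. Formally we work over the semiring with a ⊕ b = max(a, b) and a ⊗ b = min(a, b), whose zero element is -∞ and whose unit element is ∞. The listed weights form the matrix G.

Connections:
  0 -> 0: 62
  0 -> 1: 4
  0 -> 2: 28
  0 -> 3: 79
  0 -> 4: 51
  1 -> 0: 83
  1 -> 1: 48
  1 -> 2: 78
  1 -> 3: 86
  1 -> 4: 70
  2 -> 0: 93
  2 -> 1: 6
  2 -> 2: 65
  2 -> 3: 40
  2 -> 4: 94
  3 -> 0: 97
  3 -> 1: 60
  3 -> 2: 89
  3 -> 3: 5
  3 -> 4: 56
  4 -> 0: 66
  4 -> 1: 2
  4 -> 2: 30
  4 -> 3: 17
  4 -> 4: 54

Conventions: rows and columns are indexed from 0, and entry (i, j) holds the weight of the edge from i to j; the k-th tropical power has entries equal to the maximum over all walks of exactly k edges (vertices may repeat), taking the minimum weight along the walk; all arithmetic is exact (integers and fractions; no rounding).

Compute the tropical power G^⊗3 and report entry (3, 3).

G^⊗2:
  [79, 60, 79, 62, 56]
  [86, 60, 86, 79, 78]
  [66, 40, 65, 79, 65]
  [89, 48, 65, 79, 89]
  [62, 17, 30, 66, 54]
G^⊗3:
  [79, 60, 65, 79, 79]
  [86, 60, 79, 79, 86]
  [79, 60, 79, 66, 65]
  [79, 60, 79, 79, 65]
  [66, 60, 66, 62, 56]
Key observation: the optimum is the walk 3->2->0->3, with weight 89 min 93 min 79 = 79.
Optimal value attained by: walk 3->2->0->3.
Answer: (G^⊗3)[3][3] = 79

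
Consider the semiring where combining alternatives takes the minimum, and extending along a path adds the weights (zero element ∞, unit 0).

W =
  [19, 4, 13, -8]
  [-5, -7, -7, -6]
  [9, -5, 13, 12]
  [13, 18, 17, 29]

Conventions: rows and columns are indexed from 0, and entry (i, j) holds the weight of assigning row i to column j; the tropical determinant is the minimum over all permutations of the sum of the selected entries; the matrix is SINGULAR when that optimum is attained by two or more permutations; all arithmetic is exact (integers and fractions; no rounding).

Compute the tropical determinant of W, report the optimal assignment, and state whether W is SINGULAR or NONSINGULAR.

σ = (0, 1, 2, 3): 19 + (-7) + 13 + 29 = 54
σ = (0, 1, 3, 2): 19 + (-7) + 12 + 17 = 41
σ = (0, 2, 1, 3): 19 + (-7) + (-5) + 29 = 36
σ = (0, 2, 3, 1): 19 + (-7) + 12 + 18 = 42
σ = (0, 3, 1, 2): 19 + (-6) + (-5) + 17 = 25
σ = (0, 3, 2, 1): 19 + (-6) + 13 + 18 = 44
σ = (1, 0, 2, 3): 4 + (-5) + 13 + 29 = 41
σ = (1, 0, 3, 2): 4 + (-5) + 12 + 17 = 28
σ = (1, 2, 0, 3): 4 + (-7) + 9 + 29 = 35
σ = (1, 2, 3, 0): 4 + (-7) + 12 + 13 = 22
σ = (1, 3, 0, 2): 4 + (-6) + 9 + 17 = 24
σ = (1, 3, 2, 0): 4 + (-6) + 13 + 13 = 24
σ = (2, 0, 1, 3): 13 + (-5) + (-5) + 29 = 32
σ = (2, 0, 3, 1): 13 + (-5) + 12 + 18 = 38
σ = (2, 1, 0, 3): 13 + (-7) + 9 + 29 = 44
σ = (2, 1, 3, 0): 13 + (-7) + 12 + 13 = 31
σ = (2, 3, 0, 1): 13 + (-6) + 9 + 18 = 34
σ = (2, 3, 1, 0): 13 + (-6) + (-5) + 13 = 15
σ = (3, 0, 1, 2): (-8) + (-5) + (-5) + 17 = -1
σ = (3, 0, 2, 1): (-8) + (-5) + 13 + 18 = 18
σ = (3, 1, 0, 2): (-8) + (-7) + 9 + 17 = 11
σ = (3, 1, 2, 0): (-8) + (-7) + 13 + 13 = 11
σ = (3, 2, 0, 1): (-8) + (-7) + 9 + 18 = 12
σ = (3, 2, 1, 0): (-8) + (-7) + (-5) + 13 = -7
Optimal value attained by: σ = (3, 2, 1, 0).
Answer: det⊕(W) = -7; verdict: NONSINGULAR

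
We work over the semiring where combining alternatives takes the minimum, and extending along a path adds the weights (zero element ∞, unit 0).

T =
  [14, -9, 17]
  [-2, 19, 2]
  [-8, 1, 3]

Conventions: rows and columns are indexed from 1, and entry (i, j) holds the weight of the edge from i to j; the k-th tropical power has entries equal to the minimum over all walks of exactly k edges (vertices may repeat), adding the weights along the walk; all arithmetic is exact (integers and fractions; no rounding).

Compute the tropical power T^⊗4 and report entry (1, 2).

T^⊗2:
  [-11, 5, -7]
  [-6, -11, 5]
  [-5, -17, 3]
T^⊗3:
  [-15, -20, -4]
  [-13, -15, -9]
  [-19, -14, -15]
T^⊗4:
  [-22, -24, -18]
  [-17, -22, -13]
  [-23, -28, -12]
Key observation: the optimum is the walk 1->2->3->1->2, with weight (-9) + 2 + (-8) + (-9) = -24.
Optimal value attained by: walk 1->2->3->1->2.
Answer: (T^⊗4)[1][2] = -24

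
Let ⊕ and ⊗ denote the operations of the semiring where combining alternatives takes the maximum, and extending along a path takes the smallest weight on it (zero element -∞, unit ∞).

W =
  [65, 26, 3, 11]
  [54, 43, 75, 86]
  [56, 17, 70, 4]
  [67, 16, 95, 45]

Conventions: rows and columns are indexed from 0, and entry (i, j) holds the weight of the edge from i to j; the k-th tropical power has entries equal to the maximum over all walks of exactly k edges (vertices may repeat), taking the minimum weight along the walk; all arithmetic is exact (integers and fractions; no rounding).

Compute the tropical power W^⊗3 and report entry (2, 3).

W^⊗2:
  [65, 26, 26, 26]
  [67, 43, 86, 45]
  [56, 26, 70, 17]
  [65, 26, 70, 45]
W^⊗3:
  [65, 26, 26, 26]
  [65, 43, 70, 45]
  [56, 26, 70, 26]
  [65, 26, 70, 45]
Key observation: the optimum is the walk 2->0->1->3, with weight 56 min 26 min 86 = 26.
Optimal value attained by: walk 2->0->1->3.
Answer: (W^⊗3)[2][3] = 26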